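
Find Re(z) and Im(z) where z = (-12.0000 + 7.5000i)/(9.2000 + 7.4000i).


Multiply by conjugate: (-12.0000 + 7.5000i)(9.2000 - 7.4000i) / (9.2^2 + 7.4^2)
Numerator real = -12*9.2 + 7.5*7.4 = -54.9
Numerator imag = 7.5*9.2 - (-12)*7.4 = 157.8
Denominator = 139.4
Re(z) = -54.9/139.4 = -0.3938
Im(z) = 157.8/139.4 = 1.1320

Re(z) = -0.3938, Im(z) = 1.1320


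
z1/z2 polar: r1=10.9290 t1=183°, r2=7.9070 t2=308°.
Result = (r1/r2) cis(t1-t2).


r = 10.9290 / 7.9070 = 1.3822
theta = 183° - 308° = -125° = 235° (mod 360)

1.3822 cis(235°)


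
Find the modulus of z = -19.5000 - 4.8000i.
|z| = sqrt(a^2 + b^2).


|z| = sqrt((-19.5)^2 + (-4.8)^2) = sqrt(380.25 + 23.04) = sqrt(403.29) = 20.0821

|z| = 20.0821


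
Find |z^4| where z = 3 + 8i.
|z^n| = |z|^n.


|z| = sqrt(9+64) = sqrt(73) = 8.5440
|z^4| = |z|^4 = (sqrt(73))^4 = 73^2 = 5329

|z^4| = 5329


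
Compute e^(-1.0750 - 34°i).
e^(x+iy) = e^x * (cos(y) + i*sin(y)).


e^-1.0750 = 0.3413
cos(-34°) = 0.829
sin(-34°) = -0.5592
Real = 0.3413*0.829 = 0.2829
Imag = 0.3413*(-0.5592) = -0.1909

0.2829 - 0.1909i


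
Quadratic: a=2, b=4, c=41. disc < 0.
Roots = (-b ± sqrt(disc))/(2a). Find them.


disc = 4^2 - 4*2*41 = 16 - 328 = -312
sqrt(|disc|) = sqrt(312) = 17.6635
Real part = -4/(2*2) = -1.0000
Imag part = 17.6635/(2*2) = 4.4159

-1.0000 ± 4.4159i


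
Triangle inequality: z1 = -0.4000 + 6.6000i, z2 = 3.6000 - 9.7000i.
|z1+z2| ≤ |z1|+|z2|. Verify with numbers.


|z1| = sqrt((-0.4)^2 + 6.6^2) = sqrt(43.72) = 6.6121
|z2| = sqrt(3.6^2 + (-9.7)^2) = sqrt(107.05) = 10.3465
z1+z2 = 3.2000 - 3.1000i
|z1+z2| = sqrt(19.85) = 4.4553
|z1|+|z2| = 6.6121 + 10.3465 = 16.9586

|z1+z2| = 4.4553 ≤ |z1|+|z2| = 16.9586 (verified)


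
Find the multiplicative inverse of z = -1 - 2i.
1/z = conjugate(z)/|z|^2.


|z|^2 = 1+4 = 5
1/z = (-1 + 2i)/5

1/z = -0.2000 + 0.4000i


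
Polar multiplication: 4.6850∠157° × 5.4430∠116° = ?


r = 4.6850 * 5.4430 = 25.5005
theta = 157° + 116° = 273° = 273° (mod 360)

25.5005 cis(273°)


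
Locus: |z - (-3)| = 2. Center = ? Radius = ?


|z - z0| = r is a circle with center z0 and radius r.
Center = (-3, 0), radius = 2

Circle with center (-3, 0) and radius 2


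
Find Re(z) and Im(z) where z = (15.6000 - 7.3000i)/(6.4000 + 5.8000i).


Multiply by conjugate: (15.6000 - 7.3000i)(6.4000 - 5.8000i) / (6.4^2 + 5.8^2)
Numerator real = 15.6*6.4 - (7.3)*5.8 = 57.5
Numerator imag = -7.3*6.4 - 15.6*5.8 = -137.2
Denominator = 74.6
Re(z) = 57.5/74.6 = 0.7708
Im(z) = -137.2/74.6 = -1.8391

Re(z) = 0.7708, Im(z) = -1.8391


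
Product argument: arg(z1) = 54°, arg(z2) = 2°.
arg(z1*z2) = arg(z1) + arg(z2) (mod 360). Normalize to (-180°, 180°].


arg(z1*z2) = 54° + 2° = 56°
Normalized to (-180°, 180°]: 56°

56°


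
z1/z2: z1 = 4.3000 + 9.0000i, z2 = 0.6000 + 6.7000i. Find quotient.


Conjugate of z2 = 0.6000 - 6.7000i
Numerator: (4.3000 + 9.0000i)(0.6000 - 6.7000i) = 62.8800 - 23.4100i
Denominator: 0.6^2 + 6.7^2 = 45.25
Result = (62.8800 - 23.4100i)/45.25

1.3896 - 0.5173i


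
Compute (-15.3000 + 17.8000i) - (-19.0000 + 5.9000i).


Real: -15.3 + 19 = 3.7
Imag: 17.8 - 5.9 = 11.9

3.7000 + 11.9000i


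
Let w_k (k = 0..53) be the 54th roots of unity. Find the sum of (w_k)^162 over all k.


The roots are w_k = w^k with w = e^(2*pi*i/54), and (w^k)^162 = (w^162)^k.
So S = 1 + u + u^2 + ... + u^(53) with u = w^162.
162 = 3*54 + 0, so 162 is a multiple of 54 and u = (w^54)^3 = 1.
Every one of the 54 terms equals 1: S = 54

S = 54


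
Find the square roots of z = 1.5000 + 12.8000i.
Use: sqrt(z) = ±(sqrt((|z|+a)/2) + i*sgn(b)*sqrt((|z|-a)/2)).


|z| = sqrt(2.25+163.84) = 12.8876
sqrt((|z|+a)/2) = sqrt((12.8876+1.5)/2) = sqrt(7.1938) = 2.6821
sqrt((|z|-a)/2) = sqrt((12.8876-1.5)/2) = sqrt(5.6938) = 2.3862

±(2.6821 + 2.3862i) i.e. 2.6821 + 2.3862i and -2.6821 - 2.3862i


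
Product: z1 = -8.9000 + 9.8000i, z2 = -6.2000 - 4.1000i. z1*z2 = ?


Real = -8.9*(-6.2) - 9.8*(-4.1) = 55.18 - (-40.18) = 95.36
Imag = -8.9*(-4.1) - (6.2)*9.8 = 36.49 - (60.76) = -24.27

95.3600 - 24.2700i


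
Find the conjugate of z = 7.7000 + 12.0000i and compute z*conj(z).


z_bar = 7.7000 - 12.0000i
z*z_bar = 7.7^2 + 12^2 = 59.29 + 144 = 203.29

z_bar = 7.7000 - 12.0000i, z*z_bar = 203.29


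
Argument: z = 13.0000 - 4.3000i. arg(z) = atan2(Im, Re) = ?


Re = 13, Im = -4.3
arg = atan2(-4.3, 13) = -18.3026 degrees

arg(z) = -18.3026 degrees


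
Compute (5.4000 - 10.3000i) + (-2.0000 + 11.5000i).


Real: 5.4 - 2 = 3.4
Imag: -10.3 + 11.5 = 1.2

3.4000 + 1.2000i


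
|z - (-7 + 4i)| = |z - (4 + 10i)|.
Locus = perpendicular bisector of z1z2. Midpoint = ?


Equal distances means the locus is the perpendicular bisector of z1 and z2.
Midpoint = ((-7+4)/2, (4+10)/2) = (-1.5000, 7.0000)

Perpendicular bisector through (-1.5000, 7.0000)


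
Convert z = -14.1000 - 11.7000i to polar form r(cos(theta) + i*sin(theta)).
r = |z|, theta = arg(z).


r = sqrt(198.81+136.89) = sqrt(335.7) = 18.3221
theta = atan2(-11.7, -14.1) = -140.3145 degrees

r = 18.3221, theta = -140.3145 degrees


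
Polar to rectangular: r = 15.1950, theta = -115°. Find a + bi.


a = 15.1950*cos(-115°) = 15.1950*(-0.42262) = -6.4217
b = 15.1950*sin(-115°) = 15.1950*(-0.9063078) = -13.7713

-6.4217 - 13.7713i


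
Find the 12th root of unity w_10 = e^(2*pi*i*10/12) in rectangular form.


Angle = 360*10/12 = 300°
a = cos(300°) = 0.5000
b = sin(300°) = -0.8660

0.5000 - 0.8660i


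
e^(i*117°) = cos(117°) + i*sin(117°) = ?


cos(117°) = -0.4540
sin(117°) = 0.8910

e^(i*117°) = -0.4540 + 0.8910i


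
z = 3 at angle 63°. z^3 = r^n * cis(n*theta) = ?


r^3 = 3^3 = 27
n*theta = 3*63° = 189° = 189° (mod 360)
a = 27*cos(189°) = -26.6676
b = 27*sin(189°) = -4.2237

27 cis(189°) = -26.6676 - 4.2237i


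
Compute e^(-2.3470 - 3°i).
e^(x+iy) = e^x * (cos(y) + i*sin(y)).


e^-2.3470 = 0.09566
cos(-3°) = 0.9986
sin(-3°) = -0.0523
Real = 0.09566*0.9986 = 0.0955
Imag = 0.09566*(-0.0523) = -0.0050

0.0955 - 0.0050i


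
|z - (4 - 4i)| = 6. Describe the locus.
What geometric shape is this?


|z - z0| = r is a circle with center z0 and radius r.
Center = (4, -4), radius = 6

Circle with center (4, -4) and radius 6


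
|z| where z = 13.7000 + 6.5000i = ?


|z| = sqrt(13.7^2 + 6.5^2) = sqrt(187.69 + 42.25) = sqrt(229.94) = 15.1638

|z| = 15.1638


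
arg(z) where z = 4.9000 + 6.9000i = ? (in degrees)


Re = 4.9, Im = 6.9
arg = atan2(6.9, 4.9) = 54.6197 degrees

arg(z) = 54.6197 degrees


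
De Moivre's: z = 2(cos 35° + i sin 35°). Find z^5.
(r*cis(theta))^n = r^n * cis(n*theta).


r^5 = 2^5 = 32
n*theta = 5*35° = 175° = 175° (mod 360)
a = 32*cos(175°) = -31.8782
b = 32*sin(175°) = 2.7890

32 cis(175°) = -31.8782 + 2.7890i


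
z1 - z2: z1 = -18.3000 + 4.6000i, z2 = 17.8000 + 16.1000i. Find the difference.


Real: -18.3 - 17.8 = -36.1
Imag: 4.6 - 16.1 = -11.5

-36.1000 - 11.5000i


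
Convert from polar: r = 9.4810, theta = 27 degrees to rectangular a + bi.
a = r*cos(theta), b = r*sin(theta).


a = 9.4810*cos(27°) = 9.4810*0.891 = 8.4476
b = 9.4810*sin(27°) = 9.4810*0.45399 = 4.3043

8.4476 + 4.3043i


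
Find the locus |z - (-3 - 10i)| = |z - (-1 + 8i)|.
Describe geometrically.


Equal distances means the locus is the perpendicular bisector of z1 and z2.
Midpoint = ((-3+(-1))/2, (-10+8)/2) = (-2.0000, -1.0000)

Perpendicular bisector through (-2.0000, -1.0000)


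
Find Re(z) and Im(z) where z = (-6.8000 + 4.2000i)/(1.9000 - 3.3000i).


Multiply by conjugate: (-6.8000 + 4.2000i)(1.9000 + 3.3000i) / (1.9^2 + (-3.3)^2)
Numerator real = -6.8*1.9 + 4.2*(-3.3) = -26.78
Numerator imag = 4.2*1.9 - (-6.8)*(-3.3) = -14.46
Denominator = 14.5
Re(z) = -26.78/14.5 = -1.8469
Im(z) = -14.46/14.5 = -0.9972

Re(z) = -1.8469, Im(z) = -0.9972


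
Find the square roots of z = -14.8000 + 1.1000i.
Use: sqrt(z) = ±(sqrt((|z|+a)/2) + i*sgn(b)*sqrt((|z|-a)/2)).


|z| = sqrt(219.04+1.21) = 14.8408
sqrt((|z|+a)/2) = sqrt((14.8408+(-14.8))/2) = sqrt(0.0204) = 0.1429
sqrt((|z|-a)/2) = sqrt((14.8408-(-14.8))/2) = sqrt(14.8204) = 3.8497

±(0.1429 + 3.8497i) i.e. 0.1429 + 3.8497i and -0.1429 - 3.8497i


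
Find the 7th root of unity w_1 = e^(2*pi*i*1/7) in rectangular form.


Angle = 360*1/7 = 51.4286°
a = cos(51.4286°) = 0.6235
b = sin(51.4286°) = 0.7818

0.6235 + 0.7818i


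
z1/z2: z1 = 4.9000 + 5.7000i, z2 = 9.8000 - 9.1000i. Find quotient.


Conjugate of z2 = 9.8000 + 9.1000i
Numerator: (4.9000 + 5.7000i)(9.8000 + 9.1000i) = -3.8500 + 100.4500i
Denominator: 9.8^2 + (-9.1)^2 = 178.85
Result = (-3.8500 + 100.4500i)/178.85

-0.0215 + 0.5616i


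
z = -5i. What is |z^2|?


|z| = sqrt(0+25) = sqrt(25) = 5
|z^2| = |z|^2 = 5^2 = 25

|z^2| = 25


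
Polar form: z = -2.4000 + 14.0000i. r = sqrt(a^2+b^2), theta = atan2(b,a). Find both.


r = sqrt(5.76+196) = sqrt(201.76) = 14.2042
theta = atan2(14, -2.4) = 99.7276 degrees

r = 14.2042, theta = 99.7276 degrees


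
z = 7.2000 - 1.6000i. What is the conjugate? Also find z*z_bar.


z_bar = 7.2000 + 1.6000i
z*z_bar = 7.2^2 + (-1.6)^2 = 51.84 + 2.56 = 54.4

z_bar = 7.2000 + 1.6000i, z*z_bar = 54.4


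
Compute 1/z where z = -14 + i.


|z|^2 = 196+1 = 197
1/z = (-14 - 1i)/197

1/z = -0.0711 - 0.0051i


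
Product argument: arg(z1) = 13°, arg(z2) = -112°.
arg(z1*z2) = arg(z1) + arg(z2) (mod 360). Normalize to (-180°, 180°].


arg(z1*z2) = 13° - 112° = -99°
Normalized to (-180°, 180°]: -99°

-99°


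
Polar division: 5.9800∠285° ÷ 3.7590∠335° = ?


r = 5.9800 / 3.7590 = 1.5908
theta = 285° - 335° = -50° = 310° (mod 360)

1.5908 cis(310°)


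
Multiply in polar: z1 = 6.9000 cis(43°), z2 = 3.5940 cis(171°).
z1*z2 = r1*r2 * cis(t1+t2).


r = 6.9000 * 3.5940 = 24.7986
theta = 43° + 171° = 214° = 214° (mod 360)

24.7986 cis(214°)


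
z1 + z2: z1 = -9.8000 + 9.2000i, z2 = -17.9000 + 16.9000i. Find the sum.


Real: -9.8 - 17.9 = -27.7
Imag: 9.2 + 16.9 = 26.1

-27.7000 + 26.1000i


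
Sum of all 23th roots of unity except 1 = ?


With w = e^(2*pi*i/23), all 23 of the 23th roots of unity w^0 = 1, w, ..., w^(22) sum to 0: 1 + w + ... + w^(22) = (1 - w^23)/(1 - w) = 0 since w^23 = 1, w ≠ 1.
Removing the root 1: w + w^2 + ... + w^(22) = 0 - 1 = -1

Sum = -1


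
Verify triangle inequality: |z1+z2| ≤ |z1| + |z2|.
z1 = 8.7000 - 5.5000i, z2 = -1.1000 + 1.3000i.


|z1| = sqrt(8.7^2 + (-5.5)^2) = sqrt(105.94) = 10.2927
|z2| = sqrt((-1.1)^2 + 1.3^2) = sqrt(2.9) = 1.7029
z1+z2 = 7.6000 - 4.2000i
|z1+z2| = sqrt(75.4) = 8.6833
|z1|+|z2| = 10.2927 + 1.7029 = 11.9956

|z1+z2| = 8.6833 ≤ |z1|+|z2| = 11.9956 (verified)


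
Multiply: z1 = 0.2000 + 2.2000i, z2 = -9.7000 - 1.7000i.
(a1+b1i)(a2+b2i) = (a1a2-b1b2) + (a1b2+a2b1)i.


Real = 0.2*(-9.7) - 2.2*(-1.7) = -1.94 - (-3.74) = 1.8
Imag = 0.2*(-1.7) - (9.7)*2.2 = -0.34 - (21.34) = -21.68

1.8000 - 21.6800i


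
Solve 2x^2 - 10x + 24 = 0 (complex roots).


disc = (-10)^2 - 4*2*24 = 100 - 192 = -92
sqrt(|disc|) = sqrt(92) = 9.5917
Real part = 10/(2*2) = 2.5000
Imag part = 9.5917/(2*2) = 2.3979

2.5000 ± 2.3979i


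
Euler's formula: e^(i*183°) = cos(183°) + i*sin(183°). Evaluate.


cos(183°) = -0.9986
sin(183°) = -0.0523

e^(i*183°) = -0.9986 - 0.0523i


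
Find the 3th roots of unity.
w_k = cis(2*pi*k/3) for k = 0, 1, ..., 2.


The 3th roots of unity are cis(360k/3°) for k=0..2
Angle step = 360/3 = 120°
Primitive root: cis(120°)
Primitive root = -0.5000 + 0.8660i

3 roots at angles: 0°, 120°, 240°


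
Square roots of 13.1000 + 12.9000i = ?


|z| = sqrt(171.61+166.41) = 18.3853
sqrt((|z|+a)/2) = sqrt((18.3853+13.1)/2) = sqrt(15.7427) = 3.9677
sqrt((|z|-a)/2) = sqrt((18.3853-13.1)/2) = sqrt(2.6427) = 1.6256

±(3.9677 + 1.6256i) i.e. 3.9677 + 1.6256i and -3.9677 - 1.6256i


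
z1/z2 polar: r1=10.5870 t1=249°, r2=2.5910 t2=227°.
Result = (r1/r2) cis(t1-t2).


r = 10.5870 / 2.5910 = 4.0861
theta = 249° - 227° = 22° = 22° (mod 360)

4.0861 cis(22°)


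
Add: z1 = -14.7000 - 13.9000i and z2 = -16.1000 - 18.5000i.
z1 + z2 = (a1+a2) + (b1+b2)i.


Real: -14.7 - 16.1 = -30.8
Imag: -13.9 - 18.5 = -32.4

-30.8000 - 32.4000i


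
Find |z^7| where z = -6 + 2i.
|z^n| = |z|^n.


|z| = sqrt(36+4) = sqrt(40) = 6.3246
|z^7| = |z|^7 = (sqrt(40))^7 = 40^3 * sqrt(40) = 64000*sqrt(40)

|z^7| = 64000*sqrt(40) ≈ 404771.5405


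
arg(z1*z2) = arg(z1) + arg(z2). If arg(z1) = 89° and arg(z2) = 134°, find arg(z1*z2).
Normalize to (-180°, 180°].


arg(z1*z2) = 89° + 134° = 223°
Normalized to (-180°, 180°]: -137°

-137°


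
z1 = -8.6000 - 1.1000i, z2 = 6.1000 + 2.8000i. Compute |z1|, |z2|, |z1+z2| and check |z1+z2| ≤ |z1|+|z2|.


|z1| = sqrt((-8.6)^2 + (-1.1)^2) = sqrt(75.17) = 8.6701
|z2| = sqrt(6.1^2 + 2.8^2) = sqrt(45.05) = 6.7119
z1+z2 = -2.5000 + 1.7000i
|z1+z2| = sqrt(9.14) = 3.0232
|z1|+|z2| = 8.6701 + 6.7119 = 15.3820

|z1+z2| = 3.0232 ≤ |z1|+|z2| = 15.3820 (verified)


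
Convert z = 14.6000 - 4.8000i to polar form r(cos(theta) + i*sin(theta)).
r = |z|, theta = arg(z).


r = sqrt(213.16+23.04) = sqrt(236.2) = 15.3688
theta = atan2(-4.8, 14.6) = -18.1992 degrees

r = 15.3688, theta = -18.1992 degrees


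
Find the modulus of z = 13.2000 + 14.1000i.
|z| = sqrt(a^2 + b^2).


|z| = sqrt(13.2^2 + 14.1^2) = sqrt(174.24 + 198.81) = sqrt(373.05) = 19.3145

|z| = 19.3145


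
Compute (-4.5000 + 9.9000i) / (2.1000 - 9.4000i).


Conjugate of z2 = 2.1000 + 9.4000i
Numerator: (-4.5000 + 9.9000i)(2.1000 + 9.4000i) = -102.5100 - 21.5100i
Denominator: 2.1^2 + (-9.4)^2 = 92.77
Result = (-102.5100 - 21.5100i)/92.77

-1.1050 - 0.2319i


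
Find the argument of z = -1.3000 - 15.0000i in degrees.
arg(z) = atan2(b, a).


Re = -1.3, Im = -15
arg = atan2(-15, -1.3) = -94.9533 degrees

arg(z) = -94.9533 degrees


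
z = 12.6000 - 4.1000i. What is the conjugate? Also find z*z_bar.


z_bar = 12.6000 + 4.1000i
z*z_bar = 12.6^2 + (-4.1)^2 = 158.76 + 16.81 = 175.57

z_bar = 12.6000 + 4.1000i, z*z_bar = 175.57


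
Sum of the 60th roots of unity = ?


The sum of all 60th roots of unity is 0.
Geometric series: (1 - w^60)/(1 - w) = (1-1)/(1-w) = 0 since w^60 = 1, w ≠ 1.
Alternatively: coefficient of z^59 in z^60 - 1 is 0.

0


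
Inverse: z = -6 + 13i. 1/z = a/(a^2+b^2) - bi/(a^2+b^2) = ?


|z|^2 = 36+169 = 205
1/z = (-6 - 13i)/205

1/z = -0.0293 - 0.0634i


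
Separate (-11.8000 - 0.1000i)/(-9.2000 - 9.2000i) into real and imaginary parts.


Multiply by conjugate: (-11.8000 - 0.1000i)(-9.2000 + 9.2000i) / ((-9.2)^2 + (-9.2)^2)
Numerator real = -11.8*(-9.2) - (0.1)*(-9.2) = 109.48
Numerator imag = -0.1*(-9.2) - (-11.8)*(-9.2) = -107.64
Denominator = 169.28
Re(z) = 109.48/169.28 = 0.6467
Im(z) = -107.64/169.28 = -0.6359

Re(z) = 0.6467, Im(z) = -0.6359


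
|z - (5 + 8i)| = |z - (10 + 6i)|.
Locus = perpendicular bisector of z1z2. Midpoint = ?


Equal distances means the locus is the perpendicular bisector of z1 and z2.
Midpoint = ((5+10)/2, (8+6)/2) = (7.5000, 7.0000)

Perpendicular bisector through (7.5000, 7.0000)


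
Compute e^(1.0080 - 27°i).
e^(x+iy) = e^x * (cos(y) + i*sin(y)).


e^1.0080 = 2.7401
cos(-27°) = 0.89101
sin(-27°) = -0.454
Real = 2.7401*0.89101 = 2.4415
Imag = 2.7401*(-0.454) = -1.2440

2.4415 - 1.2440i


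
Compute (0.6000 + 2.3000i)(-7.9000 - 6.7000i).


Real = 0.6*(-7.9) - 2.3*(-6.7) = -4.74 - (-15.41) = 10.67
Imag = 0.6*(-6.7) - (7.9)*2.3 = -4.02 - (18.17) = -22.19

10.6700 - 22.1900i


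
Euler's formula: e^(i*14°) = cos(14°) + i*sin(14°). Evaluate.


cos(14°) = 0.9703
sin(14°) = 0.2419

e^(i*14°) = 0.9703 + 0.2419i


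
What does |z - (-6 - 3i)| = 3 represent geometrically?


|z - z0| = r is a circle with center z0 and radius r.
Center = (-6, -3), radius = 3

Circle with center (-6, -3) and radius 3


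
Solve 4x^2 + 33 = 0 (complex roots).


disc = 0^2 - 4*4*33 = 0 - 528 = -528
sqrt(|disc|) = sqrt(528) = 22.9783
Real part = 0/(2*4) = 0
Imag part = 22.9783/(2*4) = 2.8723

0 ± 2.8723i


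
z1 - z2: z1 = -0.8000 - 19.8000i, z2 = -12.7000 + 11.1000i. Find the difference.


Real: -0.8 + 12.7 = 11.9
Imag: -19.8 - 11.1 = -30.9

11.9000 - 30.9000i


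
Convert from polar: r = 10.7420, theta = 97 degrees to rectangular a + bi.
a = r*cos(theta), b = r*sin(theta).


a = 10.7420*cos(97°) = 10.7420*(-0.12187) = -1.3091
b = 10.7420*sin(97°) = 10.7420*0.992546 = 10.6619

-1.3091 + 10.6619i


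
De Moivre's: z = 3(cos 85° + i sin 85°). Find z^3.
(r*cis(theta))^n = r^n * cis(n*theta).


r^3 = 3^3 = 27
n*theta = 3*85° = 255° = 255° (mod 360)
a = 27*cos(255°) = -6.9881
b = 27*sin(255°) = -26.0800

27 cis(255°) = -6.9881 - 26.0800i


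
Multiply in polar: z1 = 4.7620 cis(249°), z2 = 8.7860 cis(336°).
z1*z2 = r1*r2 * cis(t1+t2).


r = 4.7620 * 8.7860 = 41.8389
theta = 249° + 336° = 585° = 225° (mod 360)

41.8389 cis(225°)


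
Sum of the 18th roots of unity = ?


The sum of all 18th roots of unity is 0.
Geometric series: (1 - w^18)/(1 - w) = (1-1)/(1-w) = 0 since w^18 = 1, w ≠ 1.
Alternatively: coefficient of z^17 in z^18 - 1 is 0.

0


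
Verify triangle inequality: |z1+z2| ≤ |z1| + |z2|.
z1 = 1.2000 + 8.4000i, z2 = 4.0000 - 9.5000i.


|z1| = sqrt(1.2^2 + 8.4^2) = sqrt(72) = 8.4853
|z2| = sqrt(4^2 + (-9.5)^2) = sqrt(106.25) = 10.3078
z1+z2 = 5.2000 - 1.1000i
|z1+z2| = sqrt(28.25) = 5.3151
|z1|+|z2| = 8.4853 + 10.3078 = 18.7931

|z1+z2| = 5.3151 ≤ |z1|+|z2| = 18.7931 (verified)


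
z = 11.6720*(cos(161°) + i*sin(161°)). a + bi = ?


a = 11.6720*cos(161°) = 11.6720*(-0.94552) = -11.0361
b = 11.6720*sin(161°) = 11.6720*0.325568 = 3.8000

-11.0361 + 3.8000i


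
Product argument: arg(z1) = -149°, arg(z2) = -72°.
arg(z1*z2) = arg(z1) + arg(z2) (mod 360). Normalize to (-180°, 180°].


arg(z1*z2) = -149° - 72° = -221°
Normalized to (-180°, 180°]: 139°

139°


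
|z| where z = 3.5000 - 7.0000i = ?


|z| = sqrt(3.5^2 + (-7)^2) = sqrt(12.25 + 49) = sqrt(61.25) = 7.8262

|z| = 7.8262


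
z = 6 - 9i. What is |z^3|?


|z| = sqrt(36+81) = sqrt(117) = 10.8167
|z^3| = |z|^3 = (sqrt(117))^3 = 117*sqrt(117)

|z^3| = 117*sqrt(117) ≈ 1265.5485


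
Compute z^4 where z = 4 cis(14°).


r^4 = 4^4 = 256
n*theta = 4*14° = 56° = 56° (mod 360)
a = 256*cos(56°) = 143.1534
b = 256*sin(56°) = 212.2336

256 cis(56°) = 143.1534 + 212.2336i


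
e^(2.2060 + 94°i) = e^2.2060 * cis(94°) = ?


e^2.2060 = 9.0793
cos(94°) = -0.069756
sin(94°) = 0.997564
Real = 9.0793*(-0.069756) = -0.6333
Imag = 9.0793*0.997564 = 9.0572

-0.6333 + 9.0572i


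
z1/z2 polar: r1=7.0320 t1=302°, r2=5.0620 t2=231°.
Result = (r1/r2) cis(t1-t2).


r = 7.0320 / 5.0620 = 1.3892
theta = 302° - 231° = 71° = 71° (mod 360)

1.3892 cis(71°)


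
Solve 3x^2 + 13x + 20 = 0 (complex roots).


disc = 13^2 - 4*3*20 = 169 - 240 = -71
sqrt(|disc|) = sqrt(71) = 8.4261
Real part = -13/(2*3) = -2.1667
Imag part = 8.4261/(2*3) = 1.4044

-2.1667 ± 1.4044i


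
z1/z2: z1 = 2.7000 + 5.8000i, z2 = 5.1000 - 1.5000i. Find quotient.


Conjugate of z2 = 5.1000 + 1.5000i
Numerator: (2.7000 + 5.8000i)(5.1000 + 1.5000i) = 5.0700 + 33.6300i
Denominator: 5.1^2 + (-1.5)^2 = 28.26
Result = (5.0700 + 33.6300i)/28.26

0.1794 + 1.1900i


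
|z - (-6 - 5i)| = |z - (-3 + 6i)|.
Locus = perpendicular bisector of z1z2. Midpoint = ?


Equal distances means the locus is the perpendicular bisector of z1 and z2.
Midpoint = ((-6+(-3))/2, (-5+6)/2) = (-4.5000, 0.5000)

Perpendicular bisector through (-4.5000, 0.5000)


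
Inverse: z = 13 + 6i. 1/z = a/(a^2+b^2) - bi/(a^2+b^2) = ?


|z|^2 = 169+36 = 205
1/z = (13 - 6i)/205

1/z = 0.0634 - 0.0293i


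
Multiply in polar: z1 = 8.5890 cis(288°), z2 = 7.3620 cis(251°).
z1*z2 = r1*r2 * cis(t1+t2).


r = 8.5890 * 7.3620 = 63.2322
theta = 288° + 251° = 539° = 179° (mod 360)

63.2322 cis(179°)


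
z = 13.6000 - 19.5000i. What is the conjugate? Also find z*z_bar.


z_bar = 13.6000 + 19.5000i
z*z_bar = 13.6^2 + (-19.5)^2 = 184.96 + 380.25 = 565.21

z_bar = 13.6000 + 19.5000i, z*z_bar = 565.21


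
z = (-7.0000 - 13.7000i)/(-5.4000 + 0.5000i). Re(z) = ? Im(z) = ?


Multiply by conjugate: (-7.0000 - 13.7000i)(-5.4000 - 0.5000i) / ((-5.4)^2 + 0.5^2)
Numerator real = -7*(-5.4) - (13.7)*0.5 = 30.95
Numerator imag = -13.7*(-5.4) - (-7)*0.5 = 77.48
Denominator = 29.41
Re(z) = 30.95/29.41 = 1.0524
Im(z) = 77.48/29.41 = 2.6345

Re(z) = 1.0524, Im(z) = 2.6345


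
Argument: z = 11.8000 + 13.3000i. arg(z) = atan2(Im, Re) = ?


Re = 11.8, Im = 13.3
arg = atan2(13.3, 11.8) = 48.4200 degrees

arg(z) = 48.4200 degrees


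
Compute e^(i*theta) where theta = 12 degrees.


cos(12°) = 0.9781
sin(12°) = 0.2079

e^(i*12°) = 0.9781 + 0.2079i


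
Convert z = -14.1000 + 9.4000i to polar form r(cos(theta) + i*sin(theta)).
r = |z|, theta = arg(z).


r = sqrt(198.81+88.36) = sqrt(287.17) = 16.9461
theta = atan2(9.4, -14.1) = 146.3099 degrees

r = 16.9461, theta = 146.3099 degrees


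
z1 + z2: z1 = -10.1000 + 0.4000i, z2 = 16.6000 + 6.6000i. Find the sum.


Real: -10.1 + 16.6 = 6.5
Imag: 0.4 + 6.6 = 7

6.5000 + 7.0000i


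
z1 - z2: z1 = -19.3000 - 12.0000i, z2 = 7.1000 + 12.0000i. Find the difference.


Real: -19.3 - 7.1 = -26.4
Imag: -12 - 12 = -24

-26.4000 - 24.0000i


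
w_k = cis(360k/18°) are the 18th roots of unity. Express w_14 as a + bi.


Angle = 360*14/18 = 280°
a = cos(280°) = 0.1736
b = sin(280°) = -0.9848

0.1736 - 0.9848i


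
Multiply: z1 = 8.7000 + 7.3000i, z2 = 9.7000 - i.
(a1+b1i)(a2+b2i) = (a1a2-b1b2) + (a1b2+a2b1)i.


Real = 8.7*9.7 - 7.3*(-1) = 84.39 - (-7.3) = 91.69
Imag = 8.7*(-1) + 9.7*7.3 = -8.7 + 70.81 = 62.11

91.6900 + 62.1100i


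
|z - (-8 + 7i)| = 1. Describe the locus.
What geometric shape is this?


|z - z0| = r is a circle with center z0 and radius r.
Center = (-8, 7), radius = 1

Circle with center (-8, 7) and radius 1


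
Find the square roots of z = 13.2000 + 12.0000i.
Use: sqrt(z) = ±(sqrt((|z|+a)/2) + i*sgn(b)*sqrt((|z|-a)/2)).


|z| = sqrt(174.24+144) = 17.8393
sqrt((|z|+a)/2) = sqrt((17.8393+13.2)/2) = sqrt(15.5196) = 3.9395
sqrt((|z|-a)/2) = sqrt((17.8393-13.2)/2) = sqrt(2.3196) = 1.5230

±(3.9395 + 1.5230i) i.e. 3.9395 + 1.5230i and -3.9395 - 1.5230i


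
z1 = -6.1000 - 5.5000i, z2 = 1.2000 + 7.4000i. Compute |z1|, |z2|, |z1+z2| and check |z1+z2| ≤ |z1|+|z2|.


|z1| = sqrt((-6.1)^2 + (-5.5)^2) = sqrt(67.46) = 8.2134
|z2| = sqrt(1.2^2 + 7.4^2) = sqrt(56.2) = 7.4967
z1+z2 = -4.9000 + 1.9000i
|z1+z2| = sqrt(27.62) = 5.2555
|z1|+|z2| = 8.2134 + 7.4967 = 15.7101

|z1+z2| = 5.2555 ≤ |z1|+|z2| = 15.7101 (verified)


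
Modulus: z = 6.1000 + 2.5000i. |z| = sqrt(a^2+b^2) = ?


|z| = sqrt(6.1^2 + 2.5^2) = sqrt(37.21 + 6.25) = sqrt(43.46) = 6.5924

|z| = 6.5924


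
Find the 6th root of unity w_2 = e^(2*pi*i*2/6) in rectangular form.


Angle = 360*2/6 = 120°
a = cos(120°) = -0.5000
b = sin(120°) = 0.8660

-0.5000 + 0.8660i


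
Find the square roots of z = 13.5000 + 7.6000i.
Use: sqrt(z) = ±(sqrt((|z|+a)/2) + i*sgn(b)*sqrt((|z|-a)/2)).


|z| = sqrt(182.25+57.76) = 15.4923
sqrt((|z|+a)/2) = sqrt((15.4923+13.5)/2) = sqrt(14.4961) = 3.8074
sqrt((|z|-a)/2) = sqrt((15.4923-13.5)/2) = sqrt(0.9961) = 0.9981

±(3.8074 + 0.9981i) i.e. 3.8074 + 0.9981i and -3.8074 - 0.9981i


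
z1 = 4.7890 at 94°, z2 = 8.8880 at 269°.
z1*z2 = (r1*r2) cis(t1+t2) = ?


r = 4.7890 * 8.8880 = 42.5646
theta = 94° + 269° = 363° = 3° (mod 360)

42.5646 cis(3°)


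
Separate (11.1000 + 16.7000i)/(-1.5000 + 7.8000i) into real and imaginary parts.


Multiply by conjugate: (11.1000 + 16.7000i)(-1.5000 - 7.8000i) / ((-1.5)^2 + 7.8^2)
Numerator real = 11.1*(-1.5) + 16.7*7.8 = 113.61
Numerator imag = 16.7*(-1.5) - 11.1*7.8 = -111.63
Denominator = 63.09
Re(z) = 113.61/63.09 = 1.8008
Im(z) = -111.63/63.09 = -1.7694

Re(z) = 1.8008, Im(z) = -1.7694


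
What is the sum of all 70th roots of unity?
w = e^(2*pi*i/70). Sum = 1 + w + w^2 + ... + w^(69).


The sum of all 70th roots of unity is 0.
Geometric series: (1 - w^70)/(1 - w) = (1-1)/(1-w) = 0 since w^70 = 1, w ≠ 1.
Alternatively: coefficient of z^69 in z^70 - 1 is 0.

0


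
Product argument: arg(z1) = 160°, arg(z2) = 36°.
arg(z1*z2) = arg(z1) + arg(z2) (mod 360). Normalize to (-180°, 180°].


arg(z1*z2) = 160° + 36° = 196°
Normalized to (-180°, 180°]: -164°

-164°


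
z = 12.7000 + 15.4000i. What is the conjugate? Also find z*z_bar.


z_bar = 12.7000 - 15.4000i
z*z_bar = 12.7^2 + 15.4^2 = 161.29 + 237.16 = 398.45

z_bar = 12.7000 - 15.4000i, z*z_bar = 398.45


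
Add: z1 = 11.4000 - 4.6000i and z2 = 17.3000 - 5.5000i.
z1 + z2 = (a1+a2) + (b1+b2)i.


Real: 11.4 + 17.3 = 28.7
Imag: -4.6 - 5.5 = -10.1

28.7000 - 10.1000i


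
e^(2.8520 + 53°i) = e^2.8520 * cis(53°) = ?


e^2.8520 = 17.3224
cos(53°) = 0.601815
sin(53°) = 0.798636
Real = 17.3224*0.601815 = 10.4249
Imag = 17.3224*0.798636 = 13.8343

10.4249 + 13.8343i


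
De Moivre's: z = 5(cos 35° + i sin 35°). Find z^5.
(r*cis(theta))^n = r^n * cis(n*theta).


r^5 = 5^5 = 3125
n*theta = 5*35° = 175° = 175° (mod 360)
a = 3125*cos(175°) = -3113.1084
b = 3125*sin(175°) = 272.3617

3125 cis(175°) = -3113.1084 + 272.3617i


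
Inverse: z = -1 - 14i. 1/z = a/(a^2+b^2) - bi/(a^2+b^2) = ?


|z|^2 = 1+196 = 197
1/z = (-1 + 14i)/197

1/z = -0.0051 + 0.0711i


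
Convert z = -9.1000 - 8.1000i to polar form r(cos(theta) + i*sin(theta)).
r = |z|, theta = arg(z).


r = sqrt(82.81+65.61) = sqrt(148.42) = 12.1828
theta = atan2(-8.1, -9.1) = -138.3274 degrees

r = 12.1828, theta = -138.3274 degrees


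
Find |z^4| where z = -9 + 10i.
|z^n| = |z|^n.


|z| = sqrt(81+100) = sqrt(181) = 13.4536
|z^4| = |z|^4 = (sqrt(181))^4 = 181^2 = 32761

|z^4| = 32761


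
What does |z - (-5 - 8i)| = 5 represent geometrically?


|z - z0| = r is a circle with center z0 and radius r.
Center = (-5, -8), radius = 5

Circle with center (-5, -8) and radius 5


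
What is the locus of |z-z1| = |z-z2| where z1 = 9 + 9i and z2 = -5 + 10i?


Equal distances means the locus is the perpendicular bisector of z1 and z2.
Midpoint = ((9+(-5))/2, (9+10)/2) = (2.0000, 9.5000)

Perpendicular bisector through (2.0000, 9.5000)


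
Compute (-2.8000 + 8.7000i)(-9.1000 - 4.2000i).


Real = -2.8*(-9.1) - 8.7*(-4.2) = 25.48 - (-36.54) = 62.02
Imag = -2.8*(-4.2) - (9.1)*8.7 = 11.76 - (79.17) = -67.41

62.0200 - 67.4100i


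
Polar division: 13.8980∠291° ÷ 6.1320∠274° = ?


r = 13.8980 / 6.1320 = 2.2665
theta = 291° - 274° = 17° = 17° (mod 360)

2.2665 cis(17°)


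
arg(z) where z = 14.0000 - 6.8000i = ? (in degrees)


Re = 14, Im = -6.8
arg = atan2(-6.8, 14) = -25.9065 degrees

arg(z) = -25.9065 degrees


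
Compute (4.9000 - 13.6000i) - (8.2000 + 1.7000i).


Real: 4.9 - 8.2 = -3.3
Imag: -13.6 - 1.7 = -15.3

-3.3000 - 15.3000i


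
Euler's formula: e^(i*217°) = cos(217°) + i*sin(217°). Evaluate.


cos(217°) = -0.7986
sin(217°) = -0.6018

e^(i*217°) = -0.7986 - 0.6018i


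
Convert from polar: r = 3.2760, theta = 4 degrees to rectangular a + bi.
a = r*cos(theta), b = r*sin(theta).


a = 3.2760*cos(4°) = 3.2760*0.99756 = 3.2680
b = 3.2760*sin(4°) = 3.2760*0.06976 = 0.2285

3.2680 + 0.2285i


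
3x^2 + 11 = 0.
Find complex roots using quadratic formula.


disc = 0^2 - 4*3*11 = 0 - 132 = -132
sqrt(|disc|) = sqrt(132) = 11.4891
Real part = 0/(2*3) = 0
Imag part = 11.4891/(2*3) = 1.9149

0 ± 1.9149i


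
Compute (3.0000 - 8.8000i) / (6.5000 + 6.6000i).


Conjugate of z2 = 6.5000 - 6.6000i
Numerator: (3.0000 - 8.8000i)(6.5000 - 6.6000i) = -38.5800 - 77.0000i
Denominator: 6.5^2 + 6.6^2 = 85.81
Result = (-38.5800 - 77.0000i)/85.81

-0.4496 - 0.8973i


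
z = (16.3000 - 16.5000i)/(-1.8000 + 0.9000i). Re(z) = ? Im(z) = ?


Multiply by conjugate: (16.3000 - 16.5000i)(-1.8000 - 0.9000i) / ((-1.8)^2 + 0.9^2)
Numerator real = 16.3*(-1.8) - (16.5)*0.9 = -44.19
Numerator imag = -16.5*(-1.8) - 16.3*0.9 = 15.03
Denominator = 4.05
Re(z) = -44.19/4.05 = -10.9111
Im(z) = 15.03/4.05 = 3.7111

Re(z) = -10.9111, Im(z) = 3.7111


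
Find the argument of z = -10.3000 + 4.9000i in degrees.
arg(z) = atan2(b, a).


Re = -10.3, Im = 4.9
arg = atan2(4.9, -10.3) = 154.5583 degrees

arg(z) = 154.5583 degrees


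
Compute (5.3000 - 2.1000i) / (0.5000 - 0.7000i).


Conjugate of z2 = 0.5000 + 0.7000i
Numerator: (5.3000 - 2.1000i)(0.5000 + 0.7000i) = 4.1200 + 2.6600i
Denominator: 0.5^2 + (-0.7)^2 = 0.74
Result = (4.1200 + 2.6600i)/0.74

5.5676 + 3.5946i


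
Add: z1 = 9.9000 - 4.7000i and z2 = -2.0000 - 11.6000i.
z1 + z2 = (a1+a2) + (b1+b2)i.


Real: 9.9 - 2 = 7.9
Imag: -4.7 - 11.6 = -16.3

7.9000 - 16.3000i


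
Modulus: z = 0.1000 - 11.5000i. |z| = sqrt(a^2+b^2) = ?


|z| = sqrt(0.1^2 + (-11.5)^2) = sqrt(0.01 + 132.25) = sqrt(132.26) = 11.5004

|z| = 11.5004


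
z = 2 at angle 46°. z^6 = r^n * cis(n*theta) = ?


r^6 = 2^6 = 64
n*theta = 6*46° = 276° = 276° (mod 360)
a = 64*cos(276°) = 6.6898
b = 64*sin(276°) = -63.6494

64 cis(276°) = 6.6898 - 63.6494i


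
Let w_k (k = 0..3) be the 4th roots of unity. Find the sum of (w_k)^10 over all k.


The roots are w_k = w^k with w = e^(2*pi*i/4), and (w^k)^10 = (w^10)^k.
So S = 1 + u + u^2 + ... + u^(3) with u = w^10.
10 = 2*4 + 2, so 10 is not a multiple of 4: u = (w^4)^2 * w^2 = w^2 ≠ 1 (w is a primitive 4th root), while u^4 = (w^4)^10 = 1.
Geometric series: S = (1 - u^4)/(1 - u) = (1 - 1)/(1 - u) = 0

S = 0


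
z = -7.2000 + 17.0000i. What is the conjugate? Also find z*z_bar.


z_bar = -7.2000 - 17.0000i
z*z_bar = (-7.2)^2 + 17^2 = 51.84 + 289 = 340.84

z_bar = -7.2000 - 17.0000i, z*z_bar = 340.84


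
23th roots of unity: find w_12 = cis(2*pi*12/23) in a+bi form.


Angle = 360*12/23 = 187.8261°
a = cos(187.8261°) = -0.9907
b = sin(187.8261°) = -0.1362

-0.9907 - 0.1362i


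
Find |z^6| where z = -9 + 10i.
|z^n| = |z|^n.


|z| = sqrt(81+100) = sqrt(181) = 13.4536
|z^6| = |z|^6 = (sqrt(181))^6 = 181^3 = 5929741

|z^6| = 5929741


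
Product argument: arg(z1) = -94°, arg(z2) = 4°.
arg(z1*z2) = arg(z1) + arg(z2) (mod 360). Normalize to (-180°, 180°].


arg(z1*z2) = -94° + 4° = -90°
Normalized to (-180°, 180°]: -90°

-90°


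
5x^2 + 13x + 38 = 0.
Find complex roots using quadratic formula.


disc = 13^2 - 4*5*38 = 169 - 760 = -591
sqrt(|disc|) = sqrt(591) = 24.3105
Real part = -13/(2*5) = -1.3000
Imag part = 24.3105/(2*5) = 2.4310

-1.3000 ± 2.4310i


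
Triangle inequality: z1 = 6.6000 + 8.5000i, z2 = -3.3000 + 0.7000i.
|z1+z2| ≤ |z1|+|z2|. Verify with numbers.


|z1| = sqrt(6.6^2 + 8.5^2) = sqrt(115.81) = 10.7615
|z2| = sqrt((-3.3)^2 + 0.7^2) = sqrt(11.38) = 3.3734
z1+z2 = 3.3000 + 9.2000i
|z1+z2| = sqrt(95.53) = 9.7739
|z1|+|z2| = 10.7615 + 3.3734 = 14.1349

|z1+z2| = 9.7739 ≤ |z1|+|z2| = 14.1349 (verified)


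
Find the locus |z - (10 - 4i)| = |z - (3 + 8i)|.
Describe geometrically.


Equal distances means the locus is the perpendicular bisector of z1 and z2.
Midpoint = ((10+3)/2, (-4+8)/2) = (6.5000, 2.0000)

Perpendicular bisector through (6.5000, 2.0000)


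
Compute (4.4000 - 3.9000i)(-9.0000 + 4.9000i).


Real = 4.4*(-9) - (-3.9)*4.9 = -39.6 - (-19.11) = -20.49
Imag = 4.4*4.9 - (9)*(-3.9) = 21.56 + 35.1 = 56.66

-20.4900 + 56.6600i


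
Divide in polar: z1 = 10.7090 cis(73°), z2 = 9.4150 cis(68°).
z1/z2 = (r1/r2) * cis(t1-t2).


r = 10.7090 / 9.4150 = 1.1374
theta = 73° - 68° = 5° = 5° (mod 360)

1.1374 cis(5°)


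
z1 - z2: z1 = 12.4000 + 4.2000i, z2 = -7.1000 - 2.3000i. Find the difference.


Real: 12.4 + 7.1 = 19.5
Imag: 4.2 + 2.3 = 6.5

19.5000 + 6.5000i


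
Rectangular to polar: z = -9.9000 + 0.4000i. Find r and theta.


r = sqrt(98.01+0.16) = sqrt(98.17) = 9.9081
theta = atan2(0.4, -9.9) = 177.6863 degrees

r = 9.9081, theta = 177.6863 degrees


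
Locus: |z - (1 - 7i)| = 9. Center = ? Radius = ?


|z - z0| = r is a circle with center z0 and radius r.
Center = (1, -7), radius = 9

Circle with center (1, -7) and radius 9


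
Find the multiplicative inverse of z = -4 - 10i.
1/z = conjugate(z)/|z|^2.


|z|^2 = 16+100 = 116
1/z = (-4 + 10i)/116

1/z = -0.0345 + 0.0862i


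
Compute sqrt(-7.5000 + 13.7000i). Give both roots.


|z| = sqrt(56.25+187.69) = 15.6186
sqrt((|z|+a)/2) = sqrt((15.6186+(-7.5))/2) = sqrt(4.0593) = 2.0148
sqrt((|z|-a)/2) = sqrt((15.6186-(-7.5))/2) = sqrt(11.5593) = 3.3999

±(2.0148 + 3.3999i) i.e. 2.0148 + 3.3999i and -2.0148 - 3.3999i


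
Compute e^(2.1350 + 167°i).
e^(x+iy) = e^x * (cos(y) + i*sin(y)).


e^2.1350 = 8.45705
cos(167°) = -0.97437
sin(167°) = 0.22495
Real = 8.45705*(-0.97437) = -8.2403
Imag = 8.45705*0.22495 = 1.9024

-8.2403 + 1.9024i


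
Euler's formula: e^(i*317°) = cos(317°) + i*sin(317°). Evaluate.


cos(317°) = 0.7314
sin(317°) = -0.6820

e^(i*317°) = 0.7314 - 0.6820i


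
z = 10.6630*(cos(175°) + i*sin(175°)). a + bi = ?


a = 10.6630*cos(175°) = 10.6630*(-0.99619) = -10.6224
b = 10.6630*sin(175°) = 10.6630*0.087156 = 0.9293

-10.6224 + 0.9293i


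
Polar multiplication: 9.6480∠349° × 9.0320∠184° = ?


r = 9.6480 * 9.0320 = 87.1407
theta = 349° + 184° = 533° = 173° (mod 360)

87.1407 cis(173°)


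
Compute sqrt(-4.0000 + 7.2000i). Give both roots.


|z| = sqrt(16+51.84) = 8.2365
sqrt((|z|+a)/2) = sqrt((8.2365+(-4))/2) = sqrt(2.1183) = 1.4554
sqrt((|z|-a)/2) = sqrt((8.2365-(-4))/2) = sqrt(6.1183) = 2.4735

±(1.4554 + 2.4735i) i.e. 1.4554 + 2.4735i and -1.4554 - 2.4735i


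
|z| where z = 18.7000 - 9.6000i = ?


|z| = sqrt(18.7^2 + (-9.6)^2) = sqrt(349.69 + 92.16) = sqrt(441.85) = 21.0202

|z| = 21.0202


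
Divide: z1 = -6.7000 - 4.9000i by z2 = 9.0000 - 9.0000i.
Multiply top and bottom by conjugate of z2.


Conjugate of z2 = 9.0000 + 9.0000i
Numerator: (-6.7000 - 4.9000i)(9.0000 + 9.0000i) = -16.2000 - 104.4000i
Denominator: 9^2 + (-9)^2 = 162
Result = (-16.2000 - 104.4000i)/162

-0.1000 - 0.6444i


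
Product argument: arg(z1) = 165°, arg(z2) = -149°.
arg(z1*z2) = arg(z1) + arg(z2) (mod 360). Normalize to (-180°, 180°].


arg(z1*z2) = 165° - 149° = 16°
Normalized to (-180°, 180°]: 16°

16°


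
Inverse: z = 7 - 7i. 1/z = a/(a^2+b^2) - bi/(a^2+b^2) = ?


|z|^2 = 49+49 = 98
1/z = (7 + 7i)/98

1/z = 0.0714 + 0.0714i


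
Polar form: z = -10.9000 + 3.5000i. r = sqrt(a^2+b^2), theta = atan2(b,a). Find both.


r = sqrt(118.81+12.25) = sqrt(131.06) = 11.4481
theta = atan2(3.5, -10.9) = 162.1981 degrees

r = 11.4481, theta = 162.1981 degrees


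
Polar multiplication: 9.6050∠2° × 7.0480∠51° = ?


r = 9.6050 * 7.0480 = 67.6960
theta = 2° + 51° = 53° = 53° (mod 360)

67.6960 cis(53°)


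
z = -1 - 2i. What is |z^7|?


|z| = sqrt(1+4) = sqrt(5) = 2.2361
|z^7| = |z|^7 = (sqrt(5))^7 = 5^3 * sqrt(5) = 125*sqrt(5)

|z^7| = 125*sqrt(5) ≈ 279.5085


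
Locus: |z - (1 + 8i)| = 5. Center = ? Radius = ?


|z - z0| = r is a circle with center z0 and radius r.
Center = (1, 8), radius = 5

Circle with center (1, 8) and radius 5


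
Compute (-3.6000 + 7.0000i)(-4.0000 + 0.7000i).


Real = -3.6*(-4) - 7*0.7 = 14.4 - 4.9 = 9.5
Imag = -3.6*0.7 - (4)*7 = -2.52 - (28) = -30.52

9.5000 - 30.5200i


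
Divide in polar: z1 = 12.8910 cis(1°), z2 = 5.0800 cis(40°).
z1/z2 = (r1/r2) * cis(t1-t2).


r = 12.8910 / 5.0800 = 2.5376
theta = 1° - 40° = -39° = 321° (mod 360)

2.5376 cis(321°)


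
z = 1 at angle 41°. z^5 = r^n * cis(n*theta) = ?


r^5 = 1^5 = 1
n*theta = 5*41° = 205° = 205° (mod 360)
a = 1*cos(205°) = -0.9063
b = 1*sin(205°) = -0.4226

1 cis(205°) = -0.9063 - 0.4226i


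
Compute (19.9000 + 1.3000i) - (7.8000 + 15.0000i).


Real: 19.9 - 7.8 = 12.1
Imag: 1.3 - 15 = -13.7

12.1000 - 13.7000i


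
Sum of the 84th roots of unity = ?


The sum of all 84th roots of unity is 0.
Geometric series: (1 - w^84)/(1 - w) = (1-1)/(1-w) = 0 since w^84 = 1, w ≠ 1.
Alternatively: coefficient of z^83 in z^84 - 1 is 0.

0


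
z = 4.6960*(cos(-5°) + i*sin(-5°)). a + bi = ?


a = 4.6960*cos(-5°) = 4.6960*0.99619 = 4.6781
b = 4.6960*sin(-5°) = 4.6960*(-0.08716) = -0.4093

4.6781 - 0.4093i


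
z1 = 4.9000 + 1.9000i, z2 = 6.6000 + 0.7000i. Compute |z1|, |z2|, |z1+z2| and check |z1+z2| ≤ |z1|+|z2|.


|z1| = sqrt(4.9^2 + 1.9^2) = sqrt(27.62) = 5.2555
|z2| = sqrt(6.6^2 + 0.7^2) = sqrt(44.05) = 6.6370
z1+z2 = 11.5000 + 2.6000i
|z1+z2| = sqrt(139.01) = 11.7903
|z1|+|z2| = 5.2555 + 6.6370 = 11.8925

|z1+z2| = 11.7903 ≤ |z1|+|z2| = 11.8925 (verified)


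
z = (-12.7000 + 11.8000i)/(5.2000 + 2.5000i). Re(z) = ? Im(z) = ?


Multiply by conjugate: (-12.7000 + 11.8000i)(5.2000 - 2.5000i) / (5.2^2 + 2.5^2)
Numerator real = -12.7*5.2 + 11.8*2.5 = -36.54
Numerator imag = 11.8*5.2 - (-12.7)*2.5 = 93.11
Denominator = 33.29
Re(z) = -36.54/33.29 = -1.0976
Im(z) = 93.11/33.29 = 2.7969

Re(z) = -1.0976, Im(z) = 2.7969


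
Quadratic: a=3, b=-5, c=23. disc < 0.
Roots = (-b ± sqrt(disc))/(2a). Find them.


disc = (-5)^2 - 4*3*23 = 25 - 276 = -251
sqrt(|disc|) = sqrt(251) = 15.8430
Real part = 5/(2*3) = 0.8333
Imag part = 15.8430/(2*3) = 2.6405

0.8333 ± 2.6405i


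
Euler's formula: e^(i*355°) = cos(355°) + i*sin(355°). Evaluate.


cos(355°) = 0.9962
sin(355°) = -0.0872

e^(i*355°) = 0.9962 - 0.0872i


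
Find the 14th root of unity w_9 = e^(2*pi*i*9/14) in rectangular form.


Angle = 360*9/14 = 231.4286°
a = cos(231.4286°) = -0.6235
b = sin(231.4286°) = -0.7818

-0.6235 - 0.7818i


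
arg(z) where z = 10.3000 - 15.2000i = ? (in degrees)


Re = 10.3, Im = -15.2
arg = atan2(-15.2, 10.3) = -55.8772 degrees

arg(z) = -55.8772 degrees


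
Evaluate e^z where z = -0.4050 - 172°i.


e^-0.4050 = 0.6670
cos(-172°) = -0.9903
sin(-172°) = -0.1392
Real = 0.6670*(-0.9903) = -0.6605
Imag = 0.6670*(-0.1392) = -0.0928

-0.6605 - 0.0928i


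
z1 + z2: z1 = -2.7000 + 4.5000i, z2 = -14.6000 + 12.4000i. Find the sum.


Real: -2.7 - 14.6 = -17.3
Imag: 4.5 + 12.4 = 16.9

-17.3000 + 16.9000i


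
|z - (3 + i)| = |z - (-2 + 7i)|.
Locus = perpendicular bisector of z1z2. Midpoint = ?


Equal distances means the locus is the perpendicular bisector of z1 and z2.
Midpoint = ((3+(-2))/2, (1+7)/2) = (0.5000, 4.0000)

Perpendicular bisector through (0.5000, 4.0000)


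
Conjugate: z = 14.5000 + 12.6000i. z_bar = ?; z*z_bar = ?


z_bar = 14.5000 - 12.6000i
z*z_bar = 14.5^2 + 12.6^2 = 210.25 + 158.76 = 369.01

z_bar = 14.5000 - 12.6000i, z*z_bar = 369.01


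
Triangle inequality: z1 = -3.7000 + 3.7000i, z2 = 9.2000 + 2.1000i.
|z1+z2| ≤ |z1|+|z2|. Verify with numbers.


|z1| = sqrt((-3.7)^2 + 3.7^2) = sqrt(27.38) = 5.2326
|z2| = sqrt(9.2^2 + 2.1^2) = sqrt(89.05) = 9.4366
z1+z2 = 5.5000 + 5.8000i
|z1+z2| = sqrt(63.89) = 7.9931
|z1|+|z2| = 5.2326 + 9.4366 = 14.6692

|z1+z2| = 7.9931 ≤ |z1|+|z2| = 14.6692 (verified)


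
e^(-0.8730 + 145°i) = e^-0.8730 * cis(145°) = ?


e^-0.8730 = 0.4177
cos(145°) = -0.8192
sin(145°) = 0.5736
Real = 0.4177*(-0.8192) = -0.3422
Imag = 0.4177*0.5736 = 0.2396

-0.3422 + 0.2396i


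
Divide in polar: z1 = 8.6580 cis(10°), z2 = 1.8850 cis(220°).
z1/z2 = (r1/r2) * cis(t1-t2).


r = 8.6580 / 1.8850 = 4.5931
theta = 10° - 220° = -210° = 150° (mod 360)

4.5931 cis(150°)


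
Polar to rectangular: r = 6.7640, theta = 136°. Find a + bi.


a = 6.7640*cos(136°) = 6.7640*(-0.71934) = -4.8656
b = 6.7640*sin(136°) = 6.7640*0.69466 = 4.6987

-4.8656 + 4.6987i


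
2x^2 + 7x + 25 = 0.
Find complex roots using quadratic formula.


disc = 7^2 - 4*2*25 = 49 - 200 = -151
sqrt(|disc|) = sqrt(151) = 12.2882
Real part = -7/(2*2) = -1.7500
Imag part = 12.2882/(2*2) = 3.0721

-1.7500 ± 3.0721i
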